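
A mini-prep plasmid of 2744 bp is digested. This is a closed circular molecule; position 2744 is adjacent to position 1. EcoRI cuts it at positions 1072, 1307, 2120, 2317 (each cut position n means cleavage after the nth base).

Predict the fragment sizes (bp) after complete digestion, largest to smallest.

1499, 813, 235, 197 bp

Circular molecule, 4 cuts → 4 fragments:
  1307 − 1072 = 235 bp
  2120 − 1307 = 813 bp
  2317 − 2120 = 197 bp
  wrap: 2744 − 2317 + 1072 = 1499 bp
Sorted largest to smallest: 1499, 813, 235, 197 bp.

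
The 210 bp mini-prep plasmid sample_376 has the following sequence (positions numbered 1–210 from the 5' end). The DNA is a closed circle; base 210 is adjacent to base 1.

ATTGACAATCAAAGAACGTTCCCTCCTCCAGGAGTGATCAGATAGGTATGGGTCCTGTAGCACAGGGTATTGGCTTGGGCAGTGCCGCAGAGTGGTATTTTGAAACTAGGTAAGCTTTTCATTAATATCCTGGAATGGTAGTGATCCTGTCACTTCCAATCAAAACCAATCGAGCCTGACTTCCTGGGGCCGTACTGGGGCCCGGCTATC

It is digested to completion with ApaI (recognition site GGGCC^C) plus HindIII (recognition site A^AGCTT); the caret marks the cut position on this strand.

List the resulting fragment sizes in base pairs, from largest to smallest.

120, 90 bp

The ApaI site (GGGCCC) starts at position 198.
ApaI cuts after base 5 of each site (before the last base), so after position 202.
The HindIII site (AAGCTT) starts at position 112.
HindIII cuts after the first base of each site, so after position 112.
Combined cut positions: 112, 202.
Circular molecule, 2 cuts → 2 fragments:
  113–202 → 90 bp
  203–210 then 1–112 → 8 + 112 = 120 bp
Sorted largest to smallest: 120, 90 bp.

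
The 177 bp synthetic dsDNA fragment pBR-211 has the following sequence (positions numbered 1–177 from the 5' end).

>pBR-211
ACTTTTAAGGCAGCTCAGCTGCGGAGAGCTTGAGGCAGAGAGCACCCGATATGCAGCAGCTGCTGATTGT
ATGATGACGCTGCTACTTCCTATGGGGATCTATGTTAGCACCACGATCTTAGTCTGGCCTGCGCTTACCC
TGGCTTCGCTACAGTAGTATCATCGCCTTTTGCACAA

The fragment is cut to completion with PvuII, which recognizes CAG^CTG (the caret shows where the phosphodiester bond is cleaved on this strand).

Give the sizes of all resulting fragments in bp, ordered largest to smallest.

118, 41, 18 bp

PvuII sites (CAGCTG) start at positions 16, 57.
PvuII cuts after base 3 of each site, so after positions 18, 59.
Linear molecule, 2 cuts → 3 fragments:
  1–18 → 18 bp
  19–59 → 41 bp
  60–177 → 118 bp
Sorted largest to smallest: 118, 41, 18 bp.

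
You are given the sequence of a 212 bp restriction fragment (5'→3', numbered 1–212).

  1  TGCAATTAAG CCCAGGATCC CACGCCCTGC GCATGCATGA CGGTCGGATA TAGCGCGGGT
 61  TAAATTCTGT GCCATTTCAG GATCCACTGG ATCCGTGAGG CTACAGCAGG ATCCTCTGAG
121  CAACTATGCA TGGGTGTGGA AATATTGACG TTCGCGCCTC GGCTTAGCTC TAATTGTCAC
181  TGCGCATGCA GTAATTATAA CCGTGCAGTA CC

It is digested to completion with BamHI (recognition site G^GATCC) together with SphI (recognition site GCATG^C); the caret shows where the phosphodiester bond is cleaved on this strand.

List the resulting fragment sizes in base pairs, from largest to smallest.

79, 45, 24, 20, 20, 15, 9 bp

BamHI sites (GGATCC) start at positions 15, 80, 89, 109.
BamHI cuts after the first base of each site, so after positions 15, 80, 89, 109.
SphI sites (GCATGC) start at positions 31, 184.
SphI cuts after base 5 of each site (before the last base), so after positions 35, 188.
Combined cut positions: 15, 35, 80, 89, 109, 188.
Linear molecule, 6 cuts → 7 fragments:
  1–15 → 15 bp
  16–35 → 20 bp
  36–80 → 45 bp
  81–89 → 9 bp
  90–109 → 20 bp
  110–188 → 79 bp
  189–212 → 24 bp
Sorted largest to smallest: 79, 45, 24, 20, 20, 15, 9 bp.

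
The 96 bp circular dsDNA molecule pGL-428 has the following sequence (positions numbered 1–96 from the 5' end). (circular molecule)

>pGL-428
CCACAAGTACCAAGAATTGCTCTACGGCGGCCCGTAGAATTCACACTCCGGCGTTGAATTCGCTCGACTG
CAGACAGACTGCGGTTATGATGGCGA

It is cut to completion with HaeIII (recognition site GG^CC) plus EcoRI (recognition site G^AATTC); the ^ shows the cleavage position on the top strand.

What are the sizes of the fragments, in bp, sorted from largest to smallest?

The HaeIII site (GGCC) starts at position 29.
HaeIII cuts after base 2 of each site, so after position 30.
EcoRI sites (GAATTC) start at positions 37, 56.
EcoRI cuts after the first base of each site, so after positions 37, 56.
Combined cut positions: 30, 37, 56.
Circular molecule, 3 cuts → 3 fragments:
  31–37 → 7 bp
  38–56 → 19 bp
  57–96 then 1–30 → 40 + 30 = 70 bp
Sorted largest to smallest: 70, 19, 7 bp.

70, 19, 7 bp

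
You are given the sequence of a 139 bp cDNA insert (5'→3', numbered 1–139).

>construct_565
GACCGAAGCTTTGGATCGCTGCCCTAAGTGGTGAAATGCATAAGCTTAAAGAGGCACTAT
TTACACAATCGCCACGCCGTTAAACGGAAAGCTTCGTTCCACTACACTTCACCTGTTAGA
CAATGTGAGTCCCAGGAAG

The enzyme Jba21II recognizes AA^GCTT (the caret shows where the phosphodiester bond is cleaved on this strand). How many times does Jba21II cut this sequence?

3

AAGCTT occurs starting at positions 6, 42, 89.
Jba21II cuts at 3 sites.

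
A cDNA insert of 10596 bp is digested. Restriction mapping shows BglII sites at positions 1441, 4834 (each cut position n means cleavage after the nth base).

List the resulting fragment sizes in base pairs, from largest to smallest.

5762, 3393, 1441 bp

Linear molecule, 2 cuts → 3 fragments:
  1441 − 0 = 1441 bp
  4834 − 1441 = 3393 bp
  10596 − 4834 = 5762 bp
Sorted largest to smallest: 5762, 3393, 1441 bp.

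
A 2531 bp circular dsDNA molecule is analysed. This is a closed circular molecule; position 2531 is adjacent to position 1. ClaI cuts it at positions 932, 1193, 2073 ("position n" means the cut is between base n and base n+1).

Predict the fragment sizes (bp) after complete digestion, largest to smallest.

1390, 880, 261 bp

Circular molecule, 3 cuts → 3 fragments:
  1193 − 932 = 261 bp
  2073 − 1193 = 880 bp
  wrap: 2531 − 2073 + 932 = 1390 bp
Sorted largest to smallest: 1390, 880, 261 bp.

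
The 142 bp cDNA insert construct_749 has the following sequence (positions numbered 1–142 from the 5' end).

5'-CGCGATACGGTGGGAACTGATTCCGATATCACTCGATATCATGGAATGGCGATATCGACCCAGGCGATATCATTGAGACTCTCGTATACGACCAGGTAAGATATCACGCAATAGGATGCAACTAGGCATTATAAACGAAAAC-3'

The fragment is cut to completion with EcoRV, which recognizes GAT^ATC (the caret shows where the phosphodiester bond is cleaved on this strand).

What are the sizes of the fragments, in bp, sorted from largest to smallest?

EcoRV sites (GATATC) start at positions 25, 35, 51, 66, 100.
EcoRV cuts after base 3 of each site, so after positions 27, 37, 53, 68, 102.
Linear molecule, 5 cuts → 6 fragments:
  1–27 → 27 bp
  28–37 → 10 bp
  38–53 → 16 bp
  54–68 → 15 bp
  69–102 → 34 bp
  103–142 → 40 bp
Sorted largest to smallest: 40, 34, 27, 16, 15, 10 bp.

40, 34, 27, 16, 15, 10 bp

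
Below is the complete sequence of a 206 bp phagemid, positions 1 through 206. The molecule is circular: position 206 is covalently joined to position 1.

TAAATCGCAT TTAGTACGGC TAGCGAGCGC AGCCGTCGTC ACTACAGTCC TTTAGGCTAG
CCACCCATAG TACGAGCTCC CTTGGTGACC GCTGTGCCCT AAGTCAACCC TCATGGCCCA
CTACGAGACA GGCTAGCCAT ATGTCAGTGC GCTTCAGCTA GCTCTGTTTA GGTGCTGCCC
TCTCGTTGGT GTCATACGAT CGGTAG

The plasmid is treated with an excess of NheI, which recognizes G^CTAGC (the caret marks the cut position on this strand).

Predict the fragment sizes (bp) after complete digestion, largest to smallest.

76, 68, 37, 25 bp

NheI sites (GCTAGC) start at positions 19, 56, 132, 157.
NheI cuts after the first base of each site, so after positions 19, 56, 132, 157.
Circular molecule, 4 cuts → 4 fragments:
  20–56 → 37 bp
  57–132 → 76 bp
  133–157 → 25 bp
  158–206 then 1–19 → 49 + 19 = 68 bp
Sorted largest to smallest: 76, 68, 37, 25 bp.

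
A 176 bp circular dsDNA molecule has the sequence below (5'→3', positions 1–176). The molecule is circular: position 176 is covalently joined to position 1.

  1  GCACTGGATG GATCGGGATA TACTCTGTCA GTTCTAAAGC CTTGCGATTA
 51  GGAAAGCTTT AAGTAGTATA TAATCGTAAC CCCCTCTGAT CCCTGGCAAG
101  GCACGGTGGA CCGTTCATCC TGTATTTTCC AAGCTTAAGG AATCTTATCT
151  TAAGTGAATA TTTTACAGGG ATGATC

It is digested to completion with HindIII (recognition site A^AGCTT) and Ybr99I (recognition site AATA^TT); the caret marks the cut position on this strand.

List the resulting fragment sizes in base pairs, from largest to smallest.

HindIII sites (AAGCTT) start at positions 54, 131.
HindIII cuts after the first base of each site, so after positions 54, 131.
The Ybr99I site (AATATT) starts at position 157.
Ybr99I cuts after base 4 of each site, so after position 160.
Combined cut positions: 54, 131, 160.
Circular molecule, 3 cuts → 3 fragments:
  55–131 → 77 bp
  132–160 → 29 bp
  161–176 then 1–54 → 16 + 54 = 70 bp
Sorted largest to smallest: 77, 70, 29 bp.

77, 70, 29 bp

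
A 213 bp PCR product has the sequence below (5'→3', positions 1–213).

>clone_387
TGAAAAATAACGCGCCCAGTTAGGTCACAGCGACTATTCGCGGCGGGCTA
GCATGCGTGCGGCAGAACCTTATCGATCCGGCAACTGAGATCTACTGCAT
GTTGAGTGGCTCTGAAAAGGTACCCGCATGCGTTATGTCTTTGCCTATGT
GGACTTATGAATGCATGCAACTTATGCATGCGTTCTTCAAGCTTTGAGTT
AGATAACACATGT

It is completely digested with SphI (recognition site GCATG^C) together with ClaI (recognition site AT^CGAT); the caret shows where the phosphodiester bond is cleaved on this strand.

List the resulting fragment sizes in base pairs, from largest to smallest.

SphI sites (GCATGC) start at positions 51, 126, 163, 176.
SphI cuts after base 5 of each site (before the last base), so after positions 55, 130, 167, 180.
The ClaI site (ATCGAT) starts at position 72.
ClaI cuts after base 2 of each site, so after position 73.
Combined cut positions: 55, 73, 130, 167, 180.
Linear molecule, 5 cuts → 6 fragments:
  1–55 → 55 bp
  56–73 → 18 bp
  74–130 → 57 bp
  131–167 → 37 bp
  168–180 → 13 bp
  181–213 → 33 bp
Sorted largest to smallest: 57, 55, 37, 33, 18, 13 bp.

57, 55, 37, 33, 18, 13 bp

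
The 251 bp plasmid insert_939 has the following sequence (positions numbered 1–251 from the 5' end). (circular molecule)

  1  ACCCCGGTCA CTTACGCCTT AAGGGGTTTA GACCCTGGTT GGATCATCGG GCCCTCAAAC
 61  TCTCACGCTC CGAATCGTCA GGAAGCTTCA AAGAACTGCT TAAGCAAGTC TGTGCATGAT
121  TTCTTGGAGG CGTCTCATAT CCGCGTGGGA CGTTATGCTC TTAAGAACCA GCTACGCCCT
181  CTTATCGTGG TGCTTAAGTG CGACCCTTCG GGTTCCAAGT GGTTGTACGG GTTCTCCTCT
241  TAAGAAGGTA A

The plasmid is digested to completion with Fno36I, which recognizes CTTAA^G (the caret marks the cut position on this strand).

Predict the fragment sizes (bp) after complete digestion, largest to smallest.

Fno36I sites (CTTAAG) start at positions 18, 99, 160, 193, 239.
Fno36I cuts after base 5 of each site (before the last base), so after positions 22, 103, 164, 197, 243.
Circular molecule, 5 cuts → 5 fragments:
  23–103 → 81 bp
  104–164 → 61 bp
  165–197 → 33 bp
  198–243 → 46 bp
  244–251 then 1–22 → 8 + 22 = 30 bp
Sorted largest to smallest: 81, 61, 46, 33, 30 bp.

81, 61, 46, 33, 30 bp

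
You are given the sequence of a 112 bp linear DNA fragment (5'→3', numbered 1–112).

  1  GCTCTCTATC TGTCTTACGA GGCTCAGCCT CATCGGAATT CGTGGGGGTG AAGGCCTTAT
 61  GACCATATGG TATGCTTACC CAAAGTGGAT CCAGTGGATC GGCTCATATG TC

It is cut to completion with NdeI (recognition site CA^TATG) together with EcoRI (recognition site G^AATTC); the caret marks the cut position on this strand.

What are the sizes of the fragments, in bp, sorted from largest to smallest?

NdeI sites (CATATG) start at positions 64, 105.
NdeI cuts after base 2 of each site, so after positions 65, 106.
The EcoRI site (GAATTC) starts at position 36.
EcoRI cuts after the first base of each site, so after position 36.
Combined cut positions: 36, 65, 106.
Linear molecule, 3 cuts → 4 fragments:
  1–36 → 36 bp
  37–65 → 29 bp
  66–106 → 41 bp
  107–112 → 6 bp
Sorted largest to smallest: 41, 36, 29, 6 bp.

41, 36, 29, 6 bp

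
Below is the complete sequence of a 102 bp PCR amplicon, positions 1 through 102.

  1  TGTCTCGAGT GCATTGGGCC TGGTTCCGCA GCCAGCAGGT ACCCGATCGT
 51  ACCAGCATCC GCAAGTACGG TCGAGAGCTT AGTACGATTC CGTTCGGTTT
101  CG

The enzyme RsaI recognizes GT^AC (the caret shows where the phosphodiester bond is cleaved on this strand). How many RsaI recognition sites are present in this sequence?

4

GTAC occurs starting at positions 39, 49, 65, 82.
RsaI cuts at 4 sites.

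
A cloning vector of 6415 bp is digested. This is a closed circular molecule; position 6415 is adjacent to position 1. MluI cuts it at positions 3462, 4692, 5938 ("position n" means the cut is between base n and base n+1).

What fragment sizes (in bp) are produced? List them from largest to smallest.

3939, 1246, 1230 bp

Circular molecule, 3 cuts → 3 fragments:
  4692 − 3462 = 1230 bp
  5938 − 4692 = 1246 bp
  wrap: 6415 − 5938 + 3462 = 3939 bp
Sorted largest to smallest: 3939, 1246, 1230 bp.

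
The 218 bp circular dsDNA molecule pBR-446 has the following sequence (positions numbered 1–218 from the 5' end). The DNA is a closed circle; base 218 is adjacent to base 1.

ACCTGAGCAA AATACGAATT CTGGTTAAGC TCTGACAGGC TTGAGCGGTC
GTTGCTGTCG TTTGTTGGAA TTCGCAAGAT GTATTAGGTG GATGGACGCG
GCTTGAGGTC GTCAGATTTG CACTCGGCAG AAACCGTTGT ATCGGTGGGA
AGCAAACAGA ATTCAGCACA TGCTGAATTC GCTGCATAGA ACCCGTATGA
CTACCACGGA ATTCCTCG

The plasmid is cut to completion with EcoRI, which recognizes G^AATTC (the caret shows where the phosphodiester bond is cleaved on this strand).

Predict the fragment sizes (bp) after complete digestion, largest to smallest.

91, 52, 34, 25, 16 bp

EcoRI sites (GAATTC) start at positions 16, 68, 159, 175, 209.
EcoRI cuts after the first base of each site, so after positions 16, 68, 159, 175, 209.
Circular molecule, 5 cuts → 5 fragments:
  17–68 → 52 bp
  69–159 → 91 bp
  160–175 → 16 bp
  176–209 → 34 bp
  210–218 then 1–16 → 9 + 16 = 25 bp
Sorted largest to smallest: 91, 52, 34, 25, 16 bp.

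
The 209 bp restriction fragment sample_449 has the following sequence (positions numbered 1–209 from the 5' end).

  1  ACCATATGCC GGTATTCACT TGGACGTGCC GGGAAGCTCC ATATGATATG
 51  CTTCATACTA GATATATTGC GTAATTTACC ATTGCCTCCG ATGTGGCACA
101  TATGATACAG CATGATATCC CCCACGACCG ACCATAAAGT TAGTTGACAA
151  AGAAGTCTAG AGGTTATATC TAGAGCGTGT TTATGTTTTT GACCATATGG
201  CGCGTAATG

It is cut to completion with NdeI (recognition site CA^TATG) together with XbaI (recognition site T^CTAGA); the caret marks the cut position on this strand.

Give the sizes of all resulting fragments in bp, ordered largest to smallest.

59, 56, 37, 26, 14, 13, 4 bp

NdeI sites (CATATG) start at positions 3, 40, 99, 194.
NdeI cuts after base 2 of each site, so after positions 4, 41, 100, 195.
XbaI sites (TCTAGA) start at positions 156, 169.
XbaI cuts after the first base of each site, so after positions 156, 169.
Combined cut positions: 4, 41, 100, 156, 169, 195.
Linear molecule, 6 cuts → 7 fragments:
  1–4 → 4 bp
  5–41 → 37 bp
  42–100 → 59 bp
  101–156 → 56 bp
  157–169 → 13 bp
  170–195 → 26 bp
  196–209 → 14 bp
Sorted largest to smallest: 59, 56, 37, 26, 14, 13, 4 bp.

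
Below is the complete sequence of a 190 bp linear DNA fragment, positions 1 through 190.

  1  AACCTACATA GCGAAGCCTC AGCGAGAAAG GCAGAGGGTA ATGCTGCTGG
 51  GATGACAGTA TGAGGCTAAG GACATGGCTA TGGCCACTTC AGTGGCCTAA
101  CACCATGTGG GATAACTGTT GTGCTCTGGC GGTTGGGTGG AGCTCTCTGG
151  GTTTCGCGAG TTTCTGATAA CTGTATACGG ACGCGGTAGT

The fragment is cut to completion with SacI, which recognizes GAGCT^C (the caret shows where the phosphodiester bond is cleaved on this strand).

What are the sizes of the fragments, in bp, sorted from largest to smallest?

The SacI site (GAGCTC) starts at position 140.
SacI cuts after base 5 of each site (before the last base), so after position 144.
Linear molecule, 1 cut → 2 fragments:
  1–144 → 144 bp
  145–190 → 46 bp
Sorted largest to smallest: 144, 46 bp.

144, 46 bp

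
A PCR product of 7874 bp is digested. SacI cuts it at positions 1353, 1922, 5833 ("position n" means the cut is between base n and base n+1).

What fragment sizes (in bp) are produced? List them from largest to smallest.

3911, 2041, 1353, 569 bp

Linear molecule, 3 cuts → 4 fragments:
  1353 − 0 = 1353 bp
  1922 − 1353 = 569 bp
  5833 − 1922 = 3911 bp
  7874 − 5833 = 2041 bp
Sorted largest to smallest: 3911, 2041, 1353, 569 bp.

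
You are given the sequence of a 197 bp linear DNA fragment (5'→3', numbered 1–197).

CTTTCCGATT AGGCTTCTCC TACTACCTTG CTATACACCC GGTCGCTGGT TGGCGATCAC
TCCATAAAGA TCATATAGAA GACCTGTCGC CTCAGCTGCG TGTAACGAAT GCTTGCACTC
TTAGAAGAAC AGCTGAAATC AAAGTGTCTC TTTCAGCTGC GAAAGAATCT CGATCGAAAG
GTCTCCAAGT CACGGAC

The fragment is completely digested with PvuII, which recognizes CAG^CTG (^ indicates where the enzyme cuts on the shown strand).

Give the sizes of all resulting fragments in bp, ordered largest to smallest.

PvuII sites (CAGCTG) start at positions 93, 130, 154.
PvuII cuts after base 3 of each site, so after positions 95, 132, 156.
Linear molecule, 3 cuts → 4 fragments:
  1–95 → 95 bp
  96–132 → 37 bp
  133–156 → 24 bp
  157–197 → 41 bp
Sorted largest to smallest: 95, 41, 37, 24 bp.

95, 41, 37, 24 bp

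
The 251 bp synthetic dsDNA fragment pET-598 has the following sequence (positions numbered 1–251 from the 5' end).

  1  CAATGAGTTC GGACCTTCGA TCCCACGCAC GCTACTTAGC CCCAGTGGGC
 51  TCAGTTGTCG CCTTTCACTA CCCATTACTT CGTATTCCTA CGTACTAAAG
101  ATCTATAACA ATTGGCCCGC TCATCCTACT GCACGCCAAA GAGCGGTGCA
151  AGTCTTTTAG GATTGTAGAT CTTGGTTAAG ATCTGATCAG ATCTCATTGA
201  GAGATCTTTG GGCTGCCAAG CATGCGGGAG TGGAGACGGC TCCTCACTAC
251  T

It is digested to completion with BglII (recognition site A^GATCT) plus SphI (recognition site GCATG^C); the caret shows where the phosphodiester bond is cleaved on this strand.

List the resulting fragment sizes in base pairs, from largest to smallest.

99, 68, 27, 22, 13, 12, 10 bp

BglII sites (AGATCT) start at positions 99, 167, 179, 189, 202.
BglII cuts after the first base of each site, so after positions 99, 167, 179, 189, 202.
The SphI site (GCATGC) starts at position 220.
SphI cuts after base 5 of each site (before the last base), so after position 224.
Combined cut positions: 99, 167, 179, 189, 202, 224.
Linear molecule, 6 cuts → 7 fragments:
  1–99 → 99 bp
  100–167 → 68 bp
  168–179 → 12 bp
  180–189 → 10 bp
  190–202 → 13 bp
  203–224 → 22 bp
  225–251 → 27 bp
Sorted largest to smallest: 99, 68, 27, 22, 13, 12, 10 bp.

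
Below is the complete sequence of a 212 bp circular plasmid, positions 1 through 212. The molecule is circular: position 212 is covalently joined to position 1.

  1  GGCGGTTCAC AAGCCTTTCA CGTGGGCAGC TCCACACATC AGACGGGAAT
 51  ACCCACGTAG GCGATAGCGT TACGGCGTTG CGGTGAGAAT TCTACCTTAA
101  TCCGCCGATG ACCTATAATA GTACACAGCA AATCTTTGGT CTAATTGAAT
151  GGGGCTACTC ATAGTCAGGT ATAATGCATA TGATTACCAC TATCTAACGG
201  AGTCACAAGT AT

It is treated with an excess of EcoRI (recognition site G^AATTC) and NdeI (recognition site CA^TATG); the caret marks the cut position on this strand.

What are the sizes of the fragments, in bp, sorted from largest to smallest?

121, 91 bp

The EcoRI site (GAATTC) starts at position 87.
EcoRI cuts after the first base of each site, so after position 87.
The NdeI site (CATATG) starts at position 177.
NdeI cuts after base 2 of each site, so after position 178.
Combined cut positions: 87, 178.
Circular molecule, 2 cuts → 2 fragments:
  88–178 → 91 bp
  179–212 then 1–87 → 34 + 87 = 121 bp
Sorted largest to smallest: 121, 91 bp.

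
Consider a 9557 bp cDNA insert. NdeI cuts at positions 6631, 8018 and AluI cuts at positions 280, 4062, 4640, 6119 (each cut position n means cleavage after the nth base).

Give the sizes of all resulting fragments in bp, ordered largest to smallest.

3782, 1539, 1479, 1387, 578, 512, 280 bp

Combined cut positions (sorted): 280, 4062, 4640, 6119, 6631, 8018.
Linear molecule, 6 cuts → 7 fragments:
  280 − 0 = 280 bp
  4062 − 280 = 3782 bp
  4640 − 4062 = 578 bp
  6119 − 4640 = 1479 bp
  6631 − 6119 = 512 bp
  8018 − 6631 = 1387 bp
  9557 − 8018 = 1539 bp
Sorted largest to smallest: 3782, 1539, 1479, 1387, 578, 512, 280 bp.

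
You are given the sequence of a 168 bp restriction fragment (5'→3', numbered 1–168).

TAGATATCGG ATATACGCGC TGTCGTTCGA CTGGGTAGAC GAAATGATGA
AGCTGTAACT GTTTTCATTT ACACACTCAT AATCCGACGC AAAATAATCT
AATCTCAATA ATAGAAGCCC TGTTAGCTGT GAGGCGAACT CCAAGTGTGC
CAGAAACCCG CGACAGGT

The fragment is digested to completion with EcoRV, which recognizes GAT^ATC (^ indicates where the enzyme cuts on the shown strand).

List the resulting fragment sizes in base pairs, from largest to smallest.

163, 5 bp

The EcoRV site (GATATC) starts at position 3.
EcoRV cuts after base 3 of each site, so after position 5.
Linear molecule, 1 cut → 2 fragments:
  1–5 → 5 bp
  6–168 → 163 bp
Sorted largest to smallest: 163, 5 bp.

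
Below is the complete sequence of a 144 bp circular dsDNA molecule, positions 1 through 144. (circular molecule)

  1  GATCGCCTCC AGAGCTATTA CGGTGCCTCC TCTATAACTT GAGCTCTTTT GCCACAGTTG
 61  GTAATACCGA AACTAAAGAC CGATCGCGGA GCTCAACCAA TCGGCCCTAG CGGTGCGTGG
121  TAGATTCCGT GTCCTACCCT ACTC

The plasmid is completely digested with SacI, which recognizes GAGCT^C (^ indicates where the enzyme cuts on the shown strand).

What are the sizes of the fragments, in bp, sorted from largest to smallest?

SacI sites (GAGCTC) start at positions 41, 89.
SacI cuts after base 5 of each site (before the last base), so after positions 45, 93.
Circular molecule, 2 cuts → 2 fragments:
  46–93 → 48 bp
  94–144 then 1–45 → 51 + 45 = 96 bp
Sorted largest to smallest: 96, 48 bp.

96, 48 bp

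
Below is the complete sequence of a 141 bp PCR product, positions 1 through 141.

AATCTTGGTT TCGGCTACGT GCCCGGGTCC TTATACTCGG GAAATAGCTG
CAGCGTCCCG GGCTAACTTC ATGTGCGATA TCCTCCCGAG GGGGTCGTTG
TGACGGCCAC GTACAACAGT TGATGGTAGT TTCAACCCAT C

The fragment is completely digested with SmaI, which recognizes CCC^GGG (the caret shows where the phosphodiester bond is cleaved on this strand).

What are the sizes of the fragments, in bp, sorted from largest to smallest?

SmaI sites (CCCGGG) start at positions 22, 57.
SmaI cuts after base 3 of each site, so after positions 24, 59.
Linear molecule, 2 cuts → 3 fragments:
  1–24 → 24 bp
  25–59 → 35 bp
  60–141 → 82 bp
Sorted largest to smallest: 82, 35, 24 bp.

82, 35, 24 bp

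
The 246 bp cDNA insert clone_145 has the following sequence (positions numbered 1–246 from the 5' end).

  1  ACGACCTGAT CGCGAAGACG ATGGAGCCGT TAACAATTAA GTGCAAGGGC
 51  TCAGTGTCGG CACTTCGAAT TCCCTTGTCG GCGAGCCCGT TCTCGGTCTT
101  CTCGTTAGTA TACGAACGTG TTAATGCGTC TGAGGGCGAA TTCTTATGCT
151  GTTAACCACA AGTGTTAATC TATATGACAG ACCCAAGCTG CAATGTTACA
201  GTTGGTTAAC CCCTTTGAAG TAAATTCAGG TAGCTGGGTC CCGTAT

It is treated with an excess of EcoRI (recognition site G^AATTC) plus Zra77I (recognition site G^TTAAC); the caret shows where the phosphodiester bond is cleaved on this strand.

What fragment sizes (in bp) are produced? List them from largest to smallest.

71, 54, 41, 38, 29, 13 bp

EcoRI sites (GAATTC) start at positions 67, 138.
EcoRI cuts after the first base of each site, so after positions 67, 138.
Zra77I sites (GTTAAC) start at positions 29, 151, 205.
Zra77I cuts after the first base of each site, so after positions 29, 151, 205.
Combined cut positions: 29, 67, 138, 151, 205.
Linear molecule, 5 cuts → 6 fragments:
  1–29 → 29 bp
  30–67 → 38 bp
  68–138 → 71 bp
  139–151 → 13 bp
  152–205 → 54 bp
  206–246 → 41 bp
Sorted largest to smallest: 71, 54, 41, 38, 29, 13 bp.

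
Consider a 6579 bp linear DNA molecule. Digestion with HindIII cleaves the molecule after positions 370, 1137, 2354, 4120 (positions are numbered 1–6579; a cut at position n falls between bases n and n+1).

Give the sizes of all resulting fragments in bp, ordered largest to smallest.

Linear molecule, 4 cuts → 5 fragments:
  370 − 0 = 370 bp
  1137 − 370 = 767 bp
  2354 − 1137 = 1217 bp
  4120 − 2354 = 1766 bp
  6579 − 4120 = 2459 bp
Sorted largest to smallest: 2459, 1766, 1217, 767, 370 bp.

2459, 1766, 1217, 767, 370 bp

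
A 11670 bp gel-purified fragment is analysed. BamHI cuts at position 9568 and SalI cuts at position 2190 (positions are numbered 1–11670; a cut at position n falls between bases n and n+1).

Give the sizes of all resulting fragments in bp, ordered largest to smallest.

7378, 2190, 2102 bp

Combined cut positions (sorted): 2190, 9568.
Linear molecule, 2 cuts → 3 fragments:
  2190 − 0 = 2190 bp
  9568 − 2190 = 7378 bp
  11670 − 9568 = 2102 bp
Sorted largest to smallest: 7378, 2190, 2102 bp.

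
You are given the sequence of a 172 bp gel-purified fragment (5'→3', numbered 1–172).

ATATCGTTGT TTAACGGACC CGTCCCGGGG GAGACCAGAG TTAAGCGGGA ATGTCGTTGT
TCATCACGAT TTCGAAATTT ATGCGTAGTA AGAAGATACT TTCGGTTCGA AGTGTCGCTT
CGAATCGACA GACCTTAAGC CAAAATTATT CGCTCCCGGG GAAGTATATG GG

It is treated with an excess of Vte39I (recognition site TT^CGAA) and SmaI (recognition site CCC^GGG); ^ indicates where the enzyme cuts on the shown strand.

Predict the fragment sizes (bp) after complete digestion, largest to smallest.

Vte39I sites (TTCGAA) start at positions 71, 106, 119.
Vte39I cuts after base 2 of each site, so after positions 72, 107, 120.
SmaI sites (CCCGGG) start at positions 24, 155.
SmaI cuts after base 3 of each site, so after positions 26, 157.
Combined cut positions: 26, 72, 107, 120, 157.
Linear molecule, 5 cuts → 6 fragments:
  1–26 → 26 bp
  27–72 → 46 bp
  73–107 → 35 bp
  108–120 → 13 bp
  121–157 → 37 bp
  158–172 → 15 bp
Sorted largest to smallest: 46, 37, 35, 26, 15, 13 bp.

46, 37, 35, 26, 15, 13 bp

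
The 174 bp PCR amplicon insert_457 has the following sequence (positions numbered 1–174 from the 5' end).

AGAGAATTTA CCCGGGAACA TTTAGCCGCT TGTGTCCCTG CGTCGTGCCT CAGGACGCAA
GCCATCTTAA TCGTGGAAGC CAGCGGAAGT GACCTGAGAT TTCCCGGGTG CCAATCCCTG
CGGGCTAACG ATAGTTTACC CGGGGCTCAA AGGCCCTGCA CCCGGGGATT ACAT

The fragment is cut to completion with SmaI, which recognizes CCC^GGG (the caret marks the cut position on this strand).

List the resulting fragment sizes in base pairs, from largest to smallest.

92, 36, 22, 13, 11 bp

SmaI sites (CCCGGG) start at positions 11, 103, 139, 161.
SmaI cuts after base 3 of each site, so after positions 13, 105, 141, 163.
Linear molecule, 4 cuts → 5 fragments:
  1–13 → 13 bp
  14–105 → 92 bp
  106–141 → 36 bp
  142–163 → 22 bp
  164–174 → 11 bp
Sorted largest to smallest: 92, 36, 22, 13, 11 bp.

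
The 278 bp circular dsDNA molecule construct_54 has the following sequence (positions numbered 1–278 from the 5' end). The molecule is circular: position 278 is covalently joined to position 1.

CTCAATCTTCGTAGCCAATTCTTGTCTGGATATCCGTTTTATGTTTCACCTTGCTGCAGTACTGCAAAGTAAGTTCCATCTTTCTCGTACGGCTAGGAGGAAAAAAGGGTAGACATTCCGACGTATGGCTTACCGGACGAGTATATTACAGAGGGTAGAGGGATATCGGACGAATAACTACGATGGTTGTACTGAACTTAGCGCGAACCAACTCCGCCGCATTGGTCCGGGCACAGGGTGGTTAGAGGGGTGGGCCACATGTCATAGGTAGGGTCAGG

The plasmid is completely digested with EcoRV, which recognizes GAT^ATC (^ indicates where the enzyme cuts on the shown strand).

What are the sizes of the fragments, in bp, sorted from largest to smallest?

145, 133 bp

EcoRV sites (GATATC) start at positions 29, 162.
EcoRV cuts after base 3 of each site, so after positions 31, 164.
Circular molecule, 2 cuts → 2 fragments:
  32–164 → 133 bp
  165–278 then 1–31 → 114 + 31 = 145 bp
Sorted largest to smallest: 145, 133 bp.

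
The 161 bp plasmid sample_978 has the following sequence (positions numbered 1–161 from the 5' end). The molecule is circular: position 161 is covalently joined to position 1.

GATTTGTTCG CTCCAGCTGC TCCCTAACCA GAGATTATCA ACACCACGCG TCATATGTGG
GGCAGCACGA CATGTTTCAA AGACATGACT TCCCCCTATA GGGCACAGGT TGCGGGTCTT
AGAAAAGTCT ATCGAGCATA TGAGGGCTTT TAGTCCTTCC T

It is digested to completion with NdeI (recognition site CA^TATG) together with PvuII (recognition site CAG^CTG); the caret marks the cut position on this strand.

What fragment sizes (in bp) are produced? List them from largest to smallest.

85, 39, 37 bp

NdeI sites (CATATG) start at positions 52, 137.
NdeI cuts after base 2 of each site, so after positions 53, 138.
The PvuII site (CAGCTG) starts at position 14.
PvuII cuts after base 3 of each site, so after position 16.
Combined cut positions: 16, 53, 138.
Circular molecule, 3 cuts → 3 fragments:
  17–53 → 37 bp
  54–138 → 85 bp
  139–161 then 1–16 → 23 + 16 = 39 bp
Sorted largest to smallest: 85, 39, 37 bp.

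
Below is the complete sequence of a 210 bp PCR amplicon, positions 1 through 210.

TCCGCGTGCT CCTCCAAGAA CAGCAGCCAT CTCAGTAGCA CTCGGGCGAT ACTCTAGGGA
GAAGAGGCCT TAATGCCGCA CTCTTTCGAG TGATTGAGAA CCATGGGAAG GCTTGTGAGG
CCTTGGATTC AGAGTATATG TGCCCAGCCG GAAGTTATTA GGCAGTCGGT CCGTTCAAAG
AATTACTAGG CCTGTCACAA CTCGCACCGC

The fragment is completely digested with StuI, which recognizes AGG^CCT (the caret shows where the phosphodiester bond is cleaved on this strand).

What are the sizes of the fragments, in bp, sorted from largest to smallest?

StuI sites (AGGCCT) start at positions 65, 118, 188.
StuI cuts after base 3 of each site, so after positions 67, 120, 190.
Linear molecule, 3 cuts → 4 fragments:
  1–67 → 67 bp
  68–120 → 53 bp
  121–190 → 70 bp
  191–210 → 20 bp
Sorted largest to smallest: 70, 67, 53, 20 bp.

70, 67, 53, 20 bp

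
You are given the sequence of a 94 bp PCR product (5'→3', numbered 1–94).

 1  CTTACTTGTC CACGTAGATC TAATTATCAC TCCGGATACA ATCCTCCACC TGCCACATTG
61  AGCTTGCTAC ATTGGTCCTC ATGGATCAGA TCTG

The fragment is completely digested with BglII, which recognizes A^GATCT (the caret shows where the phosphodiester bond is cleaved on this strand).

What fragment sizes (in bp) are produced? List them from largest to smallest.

72, 16, 6 bp

BglII sites (AGATCT) start at positions 16, 88.
BglII cuts after the first base of each site, so after positions 16, 88.
Linear molecule, 2 cuts → 3 fragments:
  1–16 → 16 bp
  17–88 → 72 bp
  89–94 → 6 bp
Sorted largest to smallest: 72, 16, 6 bp.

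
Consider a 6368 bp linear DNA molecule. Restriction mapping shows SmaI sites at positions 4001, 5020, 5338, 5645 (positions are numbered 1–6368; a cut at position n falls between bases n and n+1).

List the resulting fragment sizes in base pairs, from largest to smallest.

4001, 1019, 723, 318, 307 bp

Linear molecule, 4 cuts → 5 fragments:
  4001 − 0 = 4001 bp
  5020 − 4001 = 1019 bp
  5338 − 5020 = 318 bp
  5645 − 5338 = 307 bp
  6368 − 5645 = 723 bp
Sorted largest to smallest: 4001, 1019, 723, 318, 307 bp.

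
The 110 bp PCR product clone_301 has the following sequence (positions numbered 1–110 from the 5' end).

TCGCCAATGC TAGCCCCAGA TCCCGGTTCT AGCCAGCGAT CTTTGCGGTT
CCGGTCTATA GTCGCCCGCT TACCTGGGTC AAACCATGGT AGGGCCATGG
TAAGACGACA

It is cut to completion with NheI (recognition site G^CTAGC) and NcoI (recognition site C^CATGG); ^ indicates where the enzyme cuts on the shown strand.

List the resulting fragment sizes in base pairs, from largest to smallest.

75, 15, 11, 9 bp

The NheI site (GCTAGC) starts at position 9.
NheI cuts after the first base of each site, so after position 9.
NcoI sites (CCATGG) start at positions 84, 95.
NcoI cuts after the first base of each site, so after positions 84, 95.
Combined cut positions: 9, 84, 95.
Linear molecule, 3 cuts → 4 fragments:
  1–9 → 9 bp
  10–84 → 75 bp
  85–95 → 11 bp
  96–110 → 15 bp
Sorted largest to smallest: 75, 15, 11, 9 bp.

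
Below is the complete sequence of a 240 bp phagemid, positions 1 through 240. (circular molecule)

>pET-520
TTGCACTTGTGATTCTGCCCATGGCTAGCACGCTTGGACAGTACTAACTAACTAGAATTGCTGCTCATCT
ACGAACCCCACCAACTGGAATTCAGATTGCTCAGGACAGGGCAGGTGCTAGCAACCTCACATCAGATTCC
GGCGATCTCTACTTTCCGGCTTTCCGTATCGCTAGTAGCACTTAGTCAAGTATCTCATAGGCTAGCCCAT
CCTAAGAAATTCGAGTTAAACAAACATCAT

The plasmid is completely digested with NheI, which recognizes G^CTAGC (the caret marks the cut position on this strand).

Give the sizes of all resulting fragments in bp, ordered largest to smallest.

NheI sites (GCTAGC) start at positions 24, 117, 201.
NheI cuts after the first base of each site, so after positions 24, 117, 201.
Circular molecule, 3 cuts → 3 fragments:
  25–117 → 93 bp
  118–201 → 84 bp
  202–240 then 1–24 → 39 + 24 = 63 bp
Sorted largest to smallest: 93, 84, 63 bp.

93, 84, 63 bp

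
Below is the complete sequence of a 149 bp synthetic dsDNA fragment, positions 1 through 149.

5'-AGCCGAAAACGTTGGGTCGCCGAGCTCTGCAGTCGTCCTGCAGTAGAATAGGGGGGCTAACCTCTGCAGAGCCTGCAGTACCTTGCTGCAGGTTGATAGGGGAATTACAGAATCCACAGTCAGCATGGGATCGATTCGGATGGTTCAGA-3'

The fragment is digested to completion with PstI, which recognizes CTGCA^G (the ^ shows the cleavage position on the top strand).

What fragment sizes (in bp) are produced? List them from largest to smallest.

PstI sites (CTGCAG) start at positions 27, 38, 64, 73, 86.
PstI cuts after base 5 of each site (before the last base), so after positions 31, 42, 68, 77, 90.
Linear molecule, 5 cuts → 6 fragments:
  1–31 → 31 bp
  32–42 → 11 bp
  43–68 → 26 bp
  69–77 → 9 bp
  78–90 → 13 bp
  91–149 → 59 bp
Sorted largest to smallest: 59, 31, 26, 13, 11, 9 bp.

59, 31, 26, 13, 11, 9 bp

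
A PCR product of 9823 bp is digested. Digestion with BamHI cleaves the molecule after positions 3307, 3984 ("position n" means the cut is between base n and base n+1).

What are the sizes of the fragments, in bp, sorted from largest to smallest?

5839, 3307, 677 bp

Linear molecule, 2 cuts → 3 fragments:
  3307 − 0 = 3307 bp
  3984 − 3307 = 677 bp
  9823 − 3984 = 5839 bp
Sorted largest to smallest: 5839, 3307, 677 bp.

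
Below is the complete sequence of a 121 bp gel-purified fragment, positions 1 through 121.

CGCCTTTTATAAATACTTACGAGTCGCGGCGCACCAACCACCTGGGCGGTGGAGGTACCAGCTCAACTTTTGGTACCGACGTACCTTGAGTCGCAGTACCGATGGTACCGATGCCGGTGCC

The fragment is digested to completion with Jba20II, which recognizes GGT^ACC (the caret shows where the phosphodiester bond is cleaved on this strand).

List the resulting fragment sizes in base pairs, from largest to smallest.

Jba20II sites (GGTACC) start at positions 54, 72, 104.
Jba20II cuts after base 3 of each site, so after positions 56, 74, 106.
Linear molecule, 3 cuts → 4 fragments:
  1–56 → 56 bp
  57–74 → 18 bp
  75–106 → 32 bp
  107–121 → 15 bp
Sorted largest to smallest: 56, 32, 18, 15 bp.

56, 32, 18, 15 bp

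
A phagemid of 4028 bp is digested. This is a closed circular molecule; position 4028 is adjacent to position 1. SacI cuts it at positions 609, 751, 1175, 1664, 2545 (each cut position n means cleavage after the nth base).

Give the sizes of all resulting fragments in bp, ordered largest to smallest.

2092, 881, 489, 424, 142 bp

Circular molecule, 5 cuts → 5 fragments:
  751 − 609 = 142 bp
  1175 − 751 = 424 bp
  1664 − 1175 = 489 bp
  2545 − 1664 = 881 bp
  wrap: 4028 − 2545 + 609 = 2092 bp
Sorted largest to smallest: 2092, 881, 489, 424, 142 bp.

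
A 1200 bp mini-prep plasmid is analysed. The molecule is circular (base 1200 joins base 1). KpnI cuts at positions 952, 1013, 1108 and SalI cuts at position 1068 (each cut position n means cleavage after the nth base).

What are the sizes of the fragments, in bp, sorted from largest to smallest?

1044, 61, 55, 40 bp

Combined cut positions (sorted): 952, 1013, 1068, 1108.
Circular molecule, 4 cuts → 4 fragments:
  1013 − 952 = 61 bp
  1068 − 1013 = 55 bp
  1108 − 1068 = 40 bp
  wrap: 1200 − 1108 + 952 = 1044 bp
Sorted largest to smallest: 1044, 61, 55, 40 bp.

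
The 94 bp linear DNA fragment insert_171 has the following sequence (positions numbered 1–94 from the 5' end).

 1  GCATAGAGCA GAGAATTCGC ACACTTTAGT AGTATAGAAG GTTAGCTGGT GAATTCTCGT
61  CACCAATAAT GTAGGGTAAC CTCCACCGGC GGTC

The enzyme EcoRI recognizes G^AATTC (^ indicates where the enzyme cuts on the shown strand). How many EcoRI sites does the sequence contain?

GAATTC occurs starting at positions 13, 51.
EcoRI cuts at 2 sites.

2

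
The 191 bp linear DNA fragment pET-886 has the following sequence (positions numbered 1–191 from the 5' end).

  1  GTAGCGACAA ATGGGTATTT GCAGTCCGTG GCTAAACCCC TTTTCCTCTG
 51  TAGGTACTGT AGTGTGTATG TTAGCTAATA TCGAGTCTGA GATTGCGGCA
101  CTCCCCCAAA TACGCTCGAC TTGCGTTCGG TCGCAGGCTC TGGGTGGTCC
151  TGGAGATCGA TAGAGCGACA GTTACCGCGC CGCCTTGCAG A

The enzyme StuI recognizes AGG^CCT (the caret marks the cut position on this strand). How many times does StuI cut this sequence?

No occurrence of AGGCCT is present in the sequence.
StuI does not cut: 0 sites.

0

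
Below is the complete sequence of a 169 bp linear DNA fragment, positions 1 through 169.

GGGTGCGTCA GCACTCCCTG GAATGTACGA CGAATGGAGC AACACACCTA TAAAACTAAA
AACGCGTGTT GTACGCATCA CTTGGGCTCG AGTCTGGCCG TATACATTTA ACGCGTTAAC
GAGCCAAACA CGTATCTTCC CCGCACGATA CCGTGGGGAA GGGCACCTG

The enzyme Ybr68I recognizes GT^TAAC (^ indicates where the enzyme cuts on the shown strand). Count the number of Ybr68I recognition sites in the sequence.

1

GTTAAC occurs starting at position 115.
Ybr68I cuts at 1 site.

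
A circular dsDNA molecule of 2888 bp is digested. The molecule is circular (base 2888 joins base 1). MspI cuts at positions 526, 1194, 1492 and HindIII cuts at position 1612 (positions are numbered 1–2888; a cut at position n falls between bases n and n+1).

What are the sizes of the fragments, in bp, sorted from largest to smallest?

1802, 668, 298, 120 bp

Combined cut positions (sorted): 526, 1194, 1492, 1612.
Circular molecule, 4 cuts → 4 fragments:
  1194 − 526 = 668 bp
  1492 − 1194 = 298 bp
  1612 − 1492 = 120 bp
  wrap: 2888 − 1612 + 526 = 1802 bp
Sorted largest to smallest: 1802, 668, 298, 120 bp.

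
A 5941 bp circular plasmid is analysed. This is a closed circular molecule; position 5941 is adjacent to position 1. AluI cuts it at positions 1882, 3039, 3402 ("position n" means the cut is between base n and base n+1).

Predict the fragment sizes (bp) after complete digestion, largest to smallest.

Circular molecule, 3 cuts → 3 fragments:
  3039 − 1882 = 1157 bp
  3402 − 3039 = 363 bp
  wrap: 5941 − 3402 + 1882 = 4421 bp
Sorted largest to smallest: 4421, 1157, 363 bp.

4421, 1157, 363 bp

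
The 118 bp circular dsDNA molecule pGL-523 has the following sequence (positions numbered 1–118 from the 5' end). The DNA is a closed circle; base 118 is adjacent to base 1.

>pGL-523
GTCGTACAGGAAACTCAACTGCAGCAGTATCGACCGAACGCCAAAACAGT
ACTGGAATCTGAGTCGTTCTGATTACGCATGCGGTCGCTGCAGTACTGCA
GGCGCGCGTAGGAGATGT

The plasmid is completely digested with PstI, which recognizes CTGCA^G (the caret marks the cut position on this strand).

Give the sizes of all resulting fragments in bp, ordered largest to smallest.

PstI sites (CTGCAG) start at positions 19, 88, 96.
PstI cuts after base 5 of each site (before the last base), so after positions 23, 92, 100.
Circular molecule, 3 cuts → 3 fragments:
  24–92 → 69 bp
  93–100 → 8 bp
  101–118 then 1–23 → 18 + 23 = 41 bp
Sorted largest to smallest: 69, 41, 8 bp.

69, 41, 8 bp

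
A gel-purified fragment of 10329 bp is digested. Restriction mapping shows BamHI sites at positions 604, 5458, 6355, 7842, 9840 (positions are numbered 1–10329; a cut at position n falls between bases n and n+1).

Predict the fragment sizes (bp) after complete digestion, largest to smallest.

Linear molecule, 5 cuts → 6 fragments:
  604 − 0 = 604 bp
  5458 − 604 = 4854 bp
  6355 − 5458 = 897 bp
  7842 − 6355 = 1487 bp
  9840 − 7842 = 1998 bp
  10329 − 9840 = 489 bp
Sorted largest to smallest: 4854, 1998, 1487, 897, 604, 489 bp.

4854, 1998, 1487, 897, 604, 489 bp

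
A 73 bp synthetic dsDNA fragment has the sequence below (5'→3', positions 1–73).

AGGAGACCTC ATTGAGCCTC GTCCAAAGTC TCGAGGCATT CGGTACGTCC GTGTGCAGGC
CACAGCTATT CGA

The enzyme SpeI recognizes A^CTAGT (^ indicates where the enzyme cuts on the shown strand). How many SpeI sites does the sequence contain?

0

No occurrence of ACTAGT is present in the sequence.
SpeI does not cut: 0 sites.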